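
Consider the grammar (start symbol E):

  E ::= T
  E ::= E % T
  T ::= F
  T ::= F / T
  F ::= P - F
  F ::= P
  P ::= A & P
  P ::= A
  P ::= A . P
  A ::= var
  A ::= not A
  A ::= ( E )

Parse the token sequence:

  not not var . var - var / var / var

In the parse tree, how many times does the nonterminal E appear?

[E [T [F [P [A not [A not [A var]]] . [P [A var]]] - [F [P [A var]]]] / [T [F [P [A var]]] / [T [F [P [A var]]]]]]]

1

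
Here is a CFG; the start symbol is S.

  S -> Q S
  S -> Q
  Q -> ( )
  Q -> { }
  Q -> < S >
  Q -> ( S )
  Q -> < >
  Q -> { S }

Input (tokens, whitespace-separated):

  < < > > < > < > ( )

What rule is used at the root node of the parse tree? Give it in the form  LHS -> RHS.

S -> Q S

[S [Q < [S [Q < >]] >] [S [Q < >] [S [Q < >] [S [Q ( )]]]]]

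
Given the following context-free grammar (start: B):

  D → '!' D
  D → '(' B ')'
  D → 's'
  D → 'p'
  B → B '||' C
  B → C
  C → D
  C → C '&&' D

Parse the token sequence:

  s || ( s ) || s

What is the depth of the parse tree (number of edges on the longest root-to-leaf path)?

7

[B [B [B [C [D s]]] || [C [D ( [B [C [D s]]] )]]] || [C [D s]]]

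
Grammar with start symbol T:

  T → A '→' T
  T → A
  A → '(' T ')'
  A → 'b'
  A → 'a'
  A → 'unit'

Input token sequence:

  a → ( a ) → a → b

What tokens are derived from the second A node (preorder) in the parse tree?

( a )

[T [A a] → [T [A ( [T [A a]] )] → [T [A a] → [T [A b]]]]]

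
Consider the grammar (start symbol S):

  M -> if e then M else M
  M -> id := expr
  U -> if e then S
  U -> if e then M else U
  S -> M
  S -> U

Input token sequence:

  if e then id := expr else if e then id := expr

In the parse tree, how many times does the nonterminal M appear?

[S [U if e then [M id := expr] else [U if e then [S [M id := expr]]]]]

2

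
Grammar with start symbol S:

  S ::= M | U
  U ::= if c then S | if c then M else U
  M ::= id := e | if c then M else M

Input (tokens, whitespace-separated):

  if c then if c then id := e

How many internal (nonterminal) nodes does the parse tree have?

6

[S [U if c then [S [U if c then [S [M id := e]]]]]]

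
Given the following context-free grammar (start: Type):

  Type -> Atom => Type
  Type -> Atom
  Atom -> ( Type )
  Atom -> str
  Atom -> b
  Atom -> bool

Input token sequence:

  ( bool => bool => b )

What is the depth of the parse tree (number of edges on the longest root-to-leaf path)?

6

[Type [Atom ( [Type [Atom bool] => [Type [Atom bool] => [Type [Atom b]]]] )]]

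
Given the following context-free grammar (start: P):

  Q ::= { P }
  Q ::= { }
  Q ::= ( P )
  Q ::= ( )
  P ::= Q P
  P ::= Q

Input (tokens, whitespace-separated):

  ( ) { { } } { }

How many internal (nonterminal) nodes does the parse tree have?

8

[P [Q ( )] [P [Q { [P [Q { }]] }] [P [Q { }]]]]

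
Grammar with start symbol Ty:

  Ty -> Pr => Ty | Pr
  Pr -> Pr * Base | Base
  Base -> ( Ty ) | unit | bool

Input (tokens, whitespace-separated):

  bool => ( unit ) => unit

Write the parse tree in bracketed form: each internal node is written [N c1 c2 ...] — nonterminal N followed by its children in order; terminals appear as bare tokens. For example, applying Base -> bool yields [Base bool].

[Ty [Pr [Base bool]] => [Ty [Pr [Base ( [Ty [Pr [Base unit]]] )]] => [Ty [Pr [Base unit]]]]]

Ty
Pr => Ty
Base => Ty
bool => Ty
bool => Pr => Ty
bool => Base => Ty
bool => ( Ty ) => Ty
bool => ( Pr ) => Ty
bool => ( Base ) => Ty
bool => ( unit ) => Ty
bool => ( unit ) => Pr
bool => ( unit ) => Base
bool => ( unit ) => unit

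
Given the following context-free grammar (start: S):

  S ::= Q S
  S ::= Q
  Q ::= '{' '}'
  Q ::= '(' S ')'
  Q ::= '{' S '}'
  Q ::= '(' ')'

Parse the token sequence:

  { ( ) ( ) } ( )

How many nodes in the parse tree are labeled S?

4

[S [Q { [S [Q ( )] [S [Q ( )]]] }] [S [Q ( )]]]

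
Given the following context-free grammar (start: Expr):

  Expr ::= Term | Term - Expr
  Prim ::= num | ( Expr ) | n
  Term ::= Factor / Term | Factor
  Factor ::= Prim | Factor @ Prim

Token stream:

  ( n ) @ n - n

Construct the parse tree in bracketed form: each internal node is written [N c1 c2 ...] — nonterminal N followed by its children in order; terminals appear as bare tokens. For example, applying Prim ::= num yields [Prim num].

Expr
Term - Expr
Factor - Expr
Factor @ Prim - Expr
Prim @ Prim - Expr
( Expr ) @ Prim - Expr
( Term ) @ Prim - Expr
( Factor ) @ Prim - Expr
( Prim ) @ Prim - Expr
( n ) @ Prim - Expr
( n ) @ n - Expr
( n ) @ n - Term
( n ) @ n - Factor
( n ) @ n - Prim
( n ) @ n - n

[Expr [Term [Factor [Factor [Prim ( [Expr [Term [Factor [Prim n]]]] )]] @ [Prim n]]] - [Expr [Term [Factor [Prim n]]]]]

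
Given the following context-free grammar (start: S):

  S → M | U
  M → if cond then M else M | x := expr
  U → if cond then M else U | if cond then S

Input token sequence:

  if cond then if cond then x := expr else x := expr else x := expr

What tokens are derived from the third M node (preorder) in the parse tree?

x := expr

[S [M if cond then [M if cond then [M x := expr] else [M x := expr]] else [M x := expr]]]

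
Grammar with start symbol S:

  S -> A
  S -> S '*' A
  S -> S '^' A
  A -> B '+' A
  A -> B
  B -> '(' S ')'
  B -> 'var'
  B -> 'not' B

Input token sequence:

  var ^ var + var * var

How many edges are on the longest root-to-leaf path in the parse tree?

[S [S [S [A [B var]]] ^ [A [B var] + [A [B var]]]] * [A [B var]]]

5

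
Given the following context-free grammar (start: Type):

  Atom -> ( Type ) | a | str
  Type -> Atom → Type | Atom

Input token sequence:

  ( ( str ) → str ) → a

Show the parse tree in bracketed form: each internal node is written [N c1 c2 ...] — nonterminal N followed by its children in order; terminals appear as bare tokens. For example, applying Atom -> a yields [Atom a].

Type
Atom → Type
( Type ) → Type
( Atom → Type ) → Type
( ( Type ) → Type ) → Type
( ( Atom ) → Type ) → Type
( ( str ) → Type ) → Type
( ( str ) → Atom ) → Type
( ( str ) → str ) → Type
( ( str ) → str ) → Atom
( ( str ) → str ) → a

[Type [Atom ( [Type [Atom ( [Type [Atom str]] )] → [Type [Atom str]]] )] → [Type [Atom a]]]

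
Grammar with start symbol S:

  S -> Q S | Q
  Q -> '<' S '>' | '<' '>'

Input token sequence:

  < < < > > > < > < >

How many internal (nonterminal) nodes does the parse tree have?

10

[S [Q < [S [Q < [S [Q < >]] >]] >] [S [Q < >] [S [Q < >]]]]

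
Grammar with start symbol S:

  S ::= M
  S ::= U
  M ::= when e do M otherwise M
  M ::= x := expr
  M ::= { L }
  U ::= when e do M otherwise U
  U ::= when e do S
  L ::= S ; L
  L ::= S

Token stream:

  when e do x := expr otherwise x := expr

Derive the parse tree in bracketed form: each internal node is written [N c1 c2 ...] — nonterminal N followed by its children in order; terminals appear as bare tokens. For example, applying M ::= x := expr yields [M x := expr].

[S [M when e do [M x := expr] otherwise [M x := expr]]]

S
M
when e do M otherwise M
when e do x := expr otherwise M
when e do x := expr otherwise x := expr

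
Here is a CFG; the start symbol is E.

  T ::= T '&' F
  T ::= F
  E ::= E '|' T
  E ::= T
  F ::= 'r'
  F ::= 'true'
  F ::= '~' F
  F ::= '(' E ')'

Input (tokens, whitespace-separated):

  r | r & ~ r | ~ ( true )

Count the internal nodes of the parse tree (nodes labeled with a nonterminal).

16

[E [E [E [T [F r]]] | [T [T [F r]] & [F ~ [F r]]]] | [T [F ~ [F ( [E [T [F true]]] )]]]]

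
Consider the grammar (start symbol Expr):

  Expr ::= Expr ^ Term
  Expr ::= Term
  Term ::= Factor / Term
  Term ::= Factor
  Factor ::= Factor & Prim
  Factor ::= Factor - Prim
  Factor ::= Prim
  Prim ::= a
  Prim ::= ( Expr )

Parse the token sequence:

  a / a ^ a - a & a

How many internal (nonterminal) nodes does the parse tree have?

15

[Expr [Expr [Term [Factor [Prim a]] / [Term [Factor [Prim a]]]]] ^ [Term [Factor [Factor [Factor [Prim a]] - [Prim a]] & [Prim a]]]]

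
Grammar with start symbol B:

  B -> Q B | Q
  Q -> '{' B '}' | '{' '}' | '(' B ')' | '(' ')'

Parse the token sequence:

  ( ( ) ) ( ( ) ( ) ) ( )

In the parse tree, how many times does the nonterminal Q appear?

[B [Q ( [B [Q ( )]] )] [B [Q ( [B [Q ( )] [B [Q ( )]]] )] [B [Q ( )]]]]

6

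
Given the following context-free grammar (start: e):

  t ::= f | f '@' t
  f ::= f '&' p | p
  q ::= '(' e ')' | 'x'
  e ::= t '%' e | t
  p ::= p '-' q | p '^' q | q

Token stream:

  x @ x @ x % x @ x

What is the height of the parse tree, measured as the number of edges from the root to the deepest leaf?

[e [t [f [p [q x]]] @ [t [f [p [q x]]] @ [t [f [p [q x]]]]]] % [e [t [f [p [q x]]] @ [t [f [p [q x]]]]]]]

7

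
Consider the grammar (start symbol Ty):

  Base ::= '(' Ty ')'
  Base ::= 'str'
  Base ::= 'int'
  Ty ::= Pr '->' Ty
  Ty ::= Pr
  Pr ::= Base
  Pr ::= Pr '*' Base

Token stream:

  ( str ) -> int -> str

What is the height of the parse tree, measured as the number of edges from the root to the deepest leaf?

6

[Ty [Pr [Base ( [Ty [Pr [Base str]]] )]] -> [Ty [Pr [Base int]] -> [Ty [Pr [Base str]]]]]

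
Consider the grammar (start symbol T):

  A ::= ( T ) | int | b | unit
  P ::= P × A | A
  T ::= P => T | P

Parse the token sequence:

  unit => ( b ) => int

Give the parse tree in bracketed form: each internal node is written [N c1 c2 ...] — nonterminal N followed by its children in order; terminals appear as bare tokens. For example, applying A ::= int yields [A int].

T
P => T
A => T
unit => T
unit => P => T
unit => A => T
unit => ( T ) => T
unit => ( P ) => T
unit => ( A ) => T
unit => ( b ) => T
unit => ( b ) => P
unit => ( b ) => A
unit => ( b ) => int

[T [P [A unit]] => [T [P [A ( [T [P [A b]]] )]] => [T [P [A int]]]]]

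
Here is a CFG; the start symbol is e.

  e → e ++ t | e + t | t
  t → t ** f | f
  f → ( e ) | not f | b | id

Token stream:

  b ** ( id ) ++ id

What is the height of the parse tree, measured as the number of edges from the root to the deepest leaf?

[e [e [t [t [f b]] ** [f ( [e [t [f id]]] )]]] ++ [t [f id]]]

7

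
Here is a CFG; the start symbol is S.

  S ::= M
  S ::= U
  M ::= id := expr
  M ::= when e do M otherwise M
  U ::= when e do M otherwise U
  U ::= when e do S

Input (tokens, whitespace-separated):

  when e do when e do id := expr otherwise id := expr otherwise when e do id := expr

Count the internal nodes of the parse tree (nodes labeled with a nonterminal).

[S [U when e do [M when e do [M id := expr] otherwise [M id := expr]] otherwise [U when e do [S [M id := expr]]]]]

8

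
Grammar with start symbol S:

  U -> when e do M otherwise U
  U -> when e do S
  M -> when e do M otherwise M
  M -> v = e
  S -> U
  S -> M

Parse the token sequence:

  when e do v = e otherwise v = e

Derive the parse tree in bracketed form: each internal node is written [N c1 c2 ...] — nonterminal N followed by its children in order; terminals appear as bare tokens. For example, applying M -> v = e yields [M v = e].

[S [M when e do [M v = e] otherwise [M v = e]]]

S
M
when e do M otherwise M
when e do v = e otherwise M
when e do v = e otherwise v = e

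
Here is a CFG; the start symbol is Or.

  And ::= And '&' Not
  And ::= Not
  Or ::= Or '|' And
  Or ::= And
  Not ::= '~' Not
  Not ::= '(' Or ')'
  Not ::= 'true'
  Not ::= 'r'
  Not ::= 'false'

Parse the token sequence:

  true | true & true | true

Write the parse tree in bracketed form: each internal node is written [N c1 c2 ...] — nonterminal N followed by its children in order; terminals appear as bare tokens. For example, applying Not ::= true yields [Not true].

Or
Or | And
Or | And | And
And | And | And
Not | And | And
true | And | And
true | And & Not | And
true | Not & Not | And
true | true & Not | And
true | true & true | And
true | true & true | Not
true | true & true | true

[Or [Or [Or [And [Not true]]] | [And [And [Not true]] & [Not true]]] | [And [Not true]]]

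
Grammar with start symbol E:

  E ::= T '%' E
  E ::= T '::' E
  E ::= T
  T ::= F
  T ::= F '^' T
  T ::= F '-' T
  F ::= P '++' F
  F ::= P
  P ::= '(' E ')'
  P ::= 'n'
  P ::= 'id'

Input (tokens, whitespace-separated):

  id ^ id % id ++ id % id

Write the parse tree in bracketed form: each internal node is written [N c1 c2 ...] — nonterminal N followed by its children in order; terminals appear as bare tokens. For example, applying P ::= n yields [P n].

[E [T [F [P id]] ^ [T [F [P id]]]] % [E [T [F [P id] ++ [F [P id]]]] % [E [T [F [P id]]]]]]

E
T % E
F ^ T % E
P ^ T % E
id ^ T % E
id ^ F % E
id ^ P % E
id ^ id % E
id ^ id % T % E
id ^ id % F % E
id ^ id % P ++ F % E
id ^ id % id ++ F % E
id ^ id % id ++ P % E
id ^ id % id ++ id % E
id ^ id % id ++ id % T
id ^ id % id ++ id % F
id ^ id % id ++ id % P
id ^ id % id ++ id % id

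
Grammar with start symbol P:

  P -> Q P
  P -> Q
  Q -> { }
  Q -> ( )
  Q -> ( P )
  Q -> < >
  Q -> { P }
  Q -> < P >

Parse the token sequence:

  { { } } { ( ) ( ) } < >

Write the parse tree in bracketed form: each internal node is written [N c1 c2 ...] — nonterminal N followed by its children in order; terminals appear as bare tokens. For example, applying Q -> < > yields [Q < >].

P
Q P
{ P } P
{ Q } P
{ { } } P
{ { } } Q P
{ { } } { P } P
{ { } } { Q P } P
{ { } } { ( ) P } P
{ { } } { ( ) Q } P
{ { } } { ( ) ( ) } P
{ { } } { ( ) ( ) } Q
{ { } } { ( ) ( ) } < >

[P [Q { [P [Q { }]] }] [P [Q { [P [Q ( )] [P [Q ( )]]] }] [P [Q < >]]]]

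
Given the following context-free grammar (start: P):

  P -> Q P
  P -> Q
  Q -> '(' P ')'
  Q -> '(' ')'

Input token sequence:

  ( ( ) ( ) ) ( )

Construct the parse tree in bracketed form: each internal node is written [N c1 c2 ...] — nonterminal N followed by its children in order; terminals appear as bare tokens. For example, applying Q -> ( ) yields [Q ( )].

[P [Q ( [P [Q ( )] [P [Q ( )]]] )] [P [Q ( )]]]

P
Q P
( P ) P
( Q P ) P
( ( ) P ) P
( ( ) Q ) P
( ( ) ( ) ) P
( ( ) ( ) ) Q
( ( ) ( ) ) ( )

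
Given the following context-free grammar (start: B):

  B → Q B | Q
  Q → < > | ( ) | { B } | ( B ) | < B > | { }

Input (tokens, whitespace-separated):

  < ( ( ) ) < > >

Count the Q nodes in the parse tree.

[B [Q < [B [Q ( [B [Q ( )]] )] [B [Q < >]]] >]]

4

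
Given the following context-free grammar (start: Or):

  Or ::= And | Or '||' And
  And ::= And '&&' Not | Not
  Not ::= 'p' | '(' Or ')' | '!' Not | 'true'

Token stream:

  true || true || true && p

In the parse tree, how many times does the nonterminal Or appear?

[Or [Or [Or [And [Not true]]] || [And [Not true]]] || [And [And [Not true]] && [Not p]]]

3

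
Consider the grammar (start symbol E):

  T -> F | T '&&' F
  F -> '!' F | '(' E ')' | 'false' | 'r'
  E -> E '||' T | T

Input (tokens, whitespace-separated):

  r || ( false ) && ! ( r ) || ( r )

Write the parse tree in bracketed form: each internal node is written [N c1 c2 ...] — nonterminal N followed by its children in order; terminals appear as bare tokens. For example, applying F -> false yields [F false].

E
E || T
E || T || T
T || T || T
F || T || T
r || T || T
r || T && F || T
r || F && F || T
r || ( E ) && F || T
r || ( T ) && F || T
r || ( F ) && F || T
r || ( false ) && F || T
r || ( false ) && ! F || T
r || ( false ) && ! ( E ) || T
r || ( false ) && ! ( T ) || T
r || ( false ) && ! ( F ) || T
r || ( false ) && ! ( r ) || T
r || ( false ) && ! ( r ) || F
r || ( false ) && ! ( r ) || ( E )
r || ( false ) && ! ( r ) || ( T )
r || ( false ) && ! ( r ) || ( F )
r || ( false ) && ! ( r ) || ( r )

[E [E [E [T [F r]]] || [T [T [F ( [E [T [F false]]] )]] && [F ! [F ( [E [T [F r]]] )]]]] || [T [F ( [E [T [F r]]] )]]]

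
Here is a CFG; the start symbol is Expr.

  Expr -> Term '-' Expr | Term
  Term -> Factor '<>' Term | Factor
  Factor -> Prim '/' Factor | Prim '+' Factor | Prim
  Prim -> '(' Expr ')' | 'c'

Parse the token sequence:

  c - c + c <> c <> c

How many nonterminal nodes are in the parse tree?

16

[Expr [Term [Factor [Prim c]]] - [Expr [Term [Factor [Prim c] + [Factor [Prim c]]] <> [Term [Factor [Prim c]] <> [Term [Factor [Prim c]]]]]]]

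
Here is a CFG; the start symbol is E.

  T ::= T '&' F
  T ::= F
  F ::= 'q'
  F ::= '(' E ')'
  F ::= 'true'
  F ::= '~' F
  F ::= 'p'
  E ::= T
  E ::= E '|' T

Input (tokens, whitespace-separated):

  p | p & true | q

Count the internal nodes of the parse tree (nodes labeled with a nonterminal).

11

[E [E [E [T [F p]]] | [T [T [F p]] & [F true]]] | [T [F q]]]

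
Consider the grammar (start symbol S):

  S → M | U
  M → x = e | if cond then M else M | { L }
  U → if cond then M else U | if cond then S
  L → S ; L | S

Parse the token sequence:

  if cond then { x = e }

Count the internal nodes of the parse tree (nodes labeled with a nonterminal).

7

[S [U if cond then [S [M { [L [S [M x = e]]] }]]]]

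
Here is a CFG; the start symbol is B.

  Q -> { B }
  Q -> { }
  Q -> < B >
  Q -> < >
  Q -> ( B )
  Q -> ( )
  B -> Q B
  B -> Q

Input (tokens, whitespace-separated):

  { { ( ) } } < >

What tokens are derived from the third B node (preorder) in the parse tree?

( )

[B [Q { [B [Q { [B [Q ( )]] }]] }] [B [Q < >]]]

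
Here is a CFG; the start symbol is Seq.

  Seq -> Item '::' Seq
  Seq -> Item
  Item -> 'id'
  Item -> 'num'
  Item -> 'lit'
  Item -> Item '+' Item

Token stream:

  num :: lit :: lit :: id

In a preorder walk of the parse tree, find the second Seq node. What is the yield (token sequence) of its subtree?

[Seq [Item num] :: [Seq [Item lit] :: [Seq [Item lit] :: [Seq [Item id]]]]]

lit :: lit :: id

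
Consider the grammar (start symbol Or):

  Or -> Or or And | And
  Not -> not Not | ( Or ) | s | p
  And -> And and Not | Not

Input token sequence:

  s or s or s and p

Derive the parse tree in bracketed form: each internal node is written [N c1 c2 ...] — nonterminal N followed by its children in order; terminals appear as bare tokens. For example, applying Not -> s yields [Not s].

Or
Or or And
Or or And or And
And or And or And
Not or And or And
s or And or And
s or Not or And
s or s or And
s or s or And and Not
s or s or Not and Not
s or s or s and Not
s or s or s and p

[Or [Or [Or [And [Not s]]] or [And [Not s]]] or [And [And [Not s]] and [Not p]]]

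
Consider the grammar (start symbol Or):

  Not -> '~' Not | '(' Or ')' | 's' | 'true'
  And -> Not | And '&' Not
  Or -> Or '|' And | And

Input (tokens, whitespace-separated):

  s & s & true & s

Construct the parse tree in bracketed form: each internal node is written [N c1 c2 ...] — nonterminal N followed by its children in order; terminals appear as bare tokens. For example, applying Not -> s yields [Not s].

[Or [And [And [And [And [Not s]] & [Not s]] & [Not true]] & [Not s]]]

Or
And
And & Not
And & Not & Not
And & Not & Not & Not
Not & Not & Not & Not
s & Not & Not & Not
s & s & Not & Not
s & s & true & Not
s & s & true & s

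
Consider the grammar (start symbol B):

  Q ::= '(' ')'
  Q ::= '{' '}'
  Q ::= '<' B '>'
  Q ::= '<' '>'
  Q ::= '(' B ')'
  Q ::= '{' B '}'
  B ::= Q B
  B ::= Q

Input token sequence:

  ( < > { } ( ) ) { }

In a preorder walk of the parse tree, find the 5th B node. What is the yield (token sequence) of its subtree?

[B [Q ( [B [Q < >] [B [Q { }] [B [Q ( )]]]] )] [B [Q { }]]]

{ }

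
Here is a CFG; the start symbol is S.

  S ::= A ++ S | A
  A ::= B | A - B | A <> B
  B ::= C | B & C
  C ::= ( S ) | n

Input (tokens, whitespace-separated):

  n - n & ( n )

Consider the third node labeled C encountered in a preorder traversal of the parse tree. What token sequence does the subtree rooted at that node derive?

( n )

[S [A [A [B [C n]]] - [B [B [C n]] & [C ( [S [A [B [C n]]]] )]]]]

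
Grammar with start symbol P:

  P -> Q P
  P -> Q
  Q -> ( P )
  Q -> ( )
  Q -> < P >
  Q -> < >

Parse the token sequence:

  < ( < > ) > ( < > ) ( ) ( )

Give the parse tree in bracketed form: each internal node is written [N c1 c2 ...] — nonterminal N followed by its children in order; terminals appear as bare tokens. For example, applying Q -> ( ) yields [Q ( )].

[P [Q < [P [Q ( [P [Q < >]] )]] >] [P [Q ( [P [Q < >]] )] [P [Q ( )] [P [Q ( )]]]]]

P
Q P
< P > P
< Q > P
< ( P ) > P
< ( Q ) > P
< ( < > ) > P
< ( < > ) > Q P
< ( < > ) > ( P ) P
< ( < > ) > ( Q ) P
< ( < > ) > ( < > ) P
< ( < > ) > ( < > ) Q P
< ( < > ) > ( < > ) ( ) P
< ( < > ) > ( < > ) ( ) Q
< ( < > ) > ( < > ) ( ) ( )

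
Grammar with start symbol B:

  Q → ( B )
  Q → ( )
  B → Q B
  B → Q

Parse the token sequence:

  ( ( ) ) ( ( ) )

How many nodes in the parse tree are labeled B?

[B [Q ( [B [Q ( )]] )] [B [Q ( [B [Q ( )]] )]]]

4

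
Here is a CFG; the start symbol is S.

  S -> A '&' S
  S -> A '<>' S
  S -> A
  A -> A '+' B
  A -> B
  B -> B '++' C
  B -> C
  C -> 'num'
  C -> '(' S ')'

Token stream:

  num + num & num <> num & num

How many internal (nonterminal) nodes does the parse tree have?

19

[S [A [A [B [C num]]] + [B [C num]]] & [S [A [B [C num]]] <> [S [A [B [C num]]] & [S [A [B [C num]]]]]]]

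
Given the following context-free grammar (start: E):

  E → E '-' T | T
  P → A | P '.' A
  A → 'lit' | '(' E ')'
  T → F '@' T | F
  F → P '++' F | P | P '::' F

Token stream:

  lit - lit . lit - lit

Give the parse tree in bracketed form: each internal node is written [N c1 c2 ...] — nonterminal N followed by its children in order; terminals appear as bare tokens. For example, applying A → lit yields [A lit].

E
E - T
E - T - T
T - T - T
F - T - T
P - T - T
A - T - T
lit - T - T
lit - F - T
lit - P - T
lit - P . A - T
lit - A . A - T
lit - lit . A - T
lit - lit . lit - T
lit - lit . lit - F
lit - lit . lit - P
lit - lit . lit - A
lit - lit . lit - lit

[E [E [E [T [F [P [A lit]]]]] - [T [F [P [P [A lit]] . [A lit]]]]] - [T [F [P [A lit]]]]]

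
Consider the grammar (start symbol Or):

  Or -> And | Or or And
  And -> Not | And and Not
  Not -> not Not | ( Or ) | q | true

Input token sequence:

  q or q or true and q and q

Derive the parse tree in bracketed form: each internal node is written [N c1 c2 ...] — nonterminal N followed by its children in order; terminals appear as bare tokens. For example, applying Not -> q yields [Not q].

[Or [Or [Or [And [Not q]]] or [And [Not q]]] or [And [And [And [Not true]] and [Not q]] and [Not q]]]

Or
Or or And
Or or And or And
And or And or And
Not or And or And
q or And or And
q or Not or And
q or q or And
q or q or And and Not
q or q or And and Not and Not
q or q or Not and Not and Not
q or q or true and Not and Not
q or q or true and q and Not
q or q or true and q and q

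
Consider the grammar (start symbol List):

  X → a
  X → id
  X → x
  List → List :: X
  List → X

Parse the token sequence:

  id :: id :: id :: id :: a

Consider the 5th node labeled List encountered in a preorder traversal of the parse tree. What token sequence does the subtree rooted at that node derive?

[List [List [List [List [List [X id]] :: [X id]] :: [X id]] :: [X id]] :: [X a]]

id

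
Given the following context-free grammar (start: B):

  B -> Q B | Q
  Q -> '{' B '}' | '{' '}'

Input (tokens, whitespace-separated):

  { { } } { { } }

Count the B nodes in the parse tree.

[B [Q { [B [Q { }]] }] [B [Q { [B [Q { }]] }]]]

4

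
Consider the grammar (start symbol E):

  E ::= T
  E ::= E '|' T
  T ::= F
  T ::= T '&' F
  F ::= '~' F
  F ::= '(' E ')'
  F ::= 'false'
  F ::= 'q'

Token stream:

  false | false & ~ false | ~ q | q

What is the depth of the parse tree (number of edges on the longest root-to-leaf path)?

6

[E [E [E [E [T [F false]]] | [T [T [F false]] & [F ~ [F false]]]] | [T [F ~ [F q]]]] | [T [F q]]]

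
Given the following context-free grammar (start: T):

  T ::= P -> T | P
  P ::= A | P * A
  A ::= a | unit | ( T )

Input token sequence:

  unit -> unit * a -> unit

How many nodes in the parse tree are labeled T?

3

[T [P [A unit]] -> [T [P [P [A unit]] * [A a]] -> [T [P [A unit]]]]]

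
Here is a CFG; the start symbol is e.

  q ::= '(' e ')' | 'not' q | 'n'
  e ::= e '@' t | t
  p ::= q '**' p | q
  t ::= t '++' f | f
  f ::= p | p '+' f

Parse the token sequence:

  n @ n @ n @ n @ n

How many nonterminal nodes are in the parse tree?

25

[e [e [e [e [e [t [f [p [q n]]]]] @ [t [f [p [q n]]]]] @ [t [f [p [q n]]]]] @ [t [f [p [q n]]]]] @ [t [f [p [q n]]]]]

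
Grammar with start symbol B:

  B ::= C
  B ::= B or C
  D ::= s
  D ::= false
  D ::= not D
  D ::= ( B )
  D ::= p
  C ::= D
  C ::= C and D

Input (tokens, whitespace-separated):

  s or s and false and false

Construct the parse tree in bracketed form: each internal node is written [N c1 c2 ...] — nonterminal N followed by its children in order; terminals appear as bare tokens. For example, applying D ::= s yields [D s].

[B [B [C [D s]]] or [C [C [C [D s]] and [D false]] and [D false]]]

B
B or C
C or C
D or C
s or C
s or C and D
s or C and D and D
s or D and D and D
s or s and D and D
s or s and false and D
s or s and false and false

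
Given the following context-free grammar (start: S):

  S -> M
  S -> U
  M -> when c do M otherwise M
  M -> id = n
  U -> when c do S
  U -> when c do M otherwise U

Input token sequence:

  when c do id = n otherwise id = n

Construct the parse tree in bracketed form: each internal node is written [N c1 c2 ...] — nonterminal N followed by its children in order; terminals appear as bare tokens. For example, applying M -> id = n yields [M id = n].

[S [M when c do [M id = n] otherwise [M id = n]]]

S
M
when c do M otherwise M
when c do id = n otherwise M
when c do id = n otherwise id = n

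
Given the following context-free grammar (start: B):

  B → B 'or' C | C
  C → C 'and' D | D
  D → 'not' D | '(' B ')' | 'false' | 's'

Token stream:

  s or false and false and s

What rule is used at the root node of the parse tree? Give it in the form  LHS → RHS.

B → B 'or' C

[B [B [C [D s]]] or [C [C [C [D false]] and [D false]] and [D s]]]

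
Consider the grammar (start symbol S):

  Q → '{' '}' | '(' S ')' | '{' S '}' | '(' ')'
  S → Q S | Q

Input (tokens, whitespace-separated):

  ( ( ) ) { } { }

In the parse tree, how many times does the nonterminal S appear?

4

[S [Q ( [S [Q ( )]] )] [S [Q { }] [S [Q { }]]]]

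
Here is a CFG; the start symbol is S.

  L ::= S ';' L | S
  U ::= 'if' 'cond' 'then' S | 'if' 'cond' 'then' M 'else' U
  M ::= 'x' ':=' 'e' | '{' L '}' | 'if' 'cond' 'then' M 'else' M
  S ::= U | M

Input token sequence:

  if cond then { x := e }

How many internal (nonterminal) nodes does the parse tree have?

[S [U if cond then [S [M { [L [S [M x := e]]] }]]]]

7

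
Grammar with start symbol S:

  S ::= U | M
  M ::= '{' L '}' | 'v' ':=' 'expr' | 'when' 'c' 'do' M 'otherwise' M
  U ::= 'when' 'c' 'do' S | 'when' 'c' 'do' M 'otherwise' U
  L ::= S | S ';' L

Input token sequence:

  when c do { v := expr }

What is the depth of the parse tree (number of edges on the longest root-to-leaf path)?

7

[S [U when c do [S [M { [L [S [M v := expr]]] }]]]]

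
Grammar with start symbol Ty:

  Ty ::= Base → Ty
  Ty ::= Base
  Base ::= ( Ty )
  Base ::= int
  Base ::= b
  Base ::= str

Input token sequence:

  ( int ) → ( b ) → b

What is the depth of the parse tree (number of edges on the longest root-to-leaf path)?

[Ty [Base ( [Ty [Base int]] )] → [Ty [Base ( [Ty [Base b]] )] → [Ty [Base b]]]]

5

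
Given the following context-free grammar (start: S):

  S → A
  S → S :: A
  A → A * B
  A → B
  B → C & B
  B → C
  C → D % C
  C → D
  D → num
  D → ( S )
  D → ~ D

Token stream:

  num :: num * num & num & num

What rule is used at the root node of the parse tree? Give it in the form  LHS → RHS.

S → S :: A

[S [S [A [B [C [D num]]]]] :: [A [A [B [C [D num]]]] * [B [C [D num]] & [B [C [D num]] & [B [C [D num]]]]]]]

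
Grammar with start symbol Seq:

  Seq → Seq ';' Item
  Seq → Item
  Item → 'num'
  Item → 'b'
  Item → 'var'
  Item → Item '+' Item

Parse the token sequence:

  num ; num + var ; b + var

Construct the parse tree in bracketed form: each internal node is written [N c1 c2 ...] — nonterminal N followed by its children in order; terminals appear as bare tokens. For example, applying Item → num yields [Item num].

Seq
Seq ; Item
Seq ; Item ; Item
Item ; Item ; Item
num ; Item ; Item
num ; Item + Item ; Item
num ; num + Item ; Item
num ; num + var ; Item
num ; num + var ; Item + Item
num ; num + var ; b + Item
num ; num + var ; b + var

[Seq [Seq [Seq [Item num]] ; [Item [Item num] + [Item var]]] ; [Item [Item b] + [Item var]]]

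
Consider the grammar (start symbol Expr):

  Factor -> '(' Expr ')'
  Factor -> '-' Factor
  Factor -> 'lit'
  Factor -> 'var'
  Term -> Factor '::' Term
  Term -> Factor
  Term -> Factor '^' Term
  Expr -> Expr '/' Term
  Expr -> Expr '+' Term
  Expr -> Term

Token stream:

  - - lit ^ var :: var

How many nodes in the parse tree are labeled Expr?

1

[Expr [Term [Factor - [Factor - [Factor lit]]] ^ [Term [Factor var] :: [Term [Factor var]]]]]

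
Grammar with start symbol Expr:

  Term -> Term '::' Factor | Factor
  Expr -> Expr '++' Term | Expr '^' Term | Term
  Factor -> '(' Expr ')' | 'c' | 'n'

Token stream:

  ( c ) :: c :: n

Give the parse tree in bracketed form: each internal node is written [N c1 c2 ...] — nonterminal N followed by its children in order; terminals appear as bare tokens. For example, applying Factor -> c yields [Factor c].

Expr
Term
Term :: Factor
Term :: Factor :: Factor
Factor :: Factor :: Factor
( Expr ) :: Factor :: Factor
( Term ) :: Factor :: Factor
( Factor ) :: Factor :: Factor
( c ) :: Factor :: Factor
( c ) :: c :: Factor
( c ) :: c :: n

[Expr [Term [Term [Term [Factor ( [Expr [Term [Factor c]]] )]] :: [Factor c]] :: [Factor n]]]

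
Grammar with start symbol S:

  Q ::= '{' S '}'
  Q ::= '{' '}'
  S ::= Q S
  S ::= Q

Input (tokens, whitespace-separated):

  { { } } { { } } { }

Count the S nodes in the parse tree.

[S [Q { [S [Q { }]] }] [S [Q { [S [Q { }]] }] [S [Q { }]]]]

5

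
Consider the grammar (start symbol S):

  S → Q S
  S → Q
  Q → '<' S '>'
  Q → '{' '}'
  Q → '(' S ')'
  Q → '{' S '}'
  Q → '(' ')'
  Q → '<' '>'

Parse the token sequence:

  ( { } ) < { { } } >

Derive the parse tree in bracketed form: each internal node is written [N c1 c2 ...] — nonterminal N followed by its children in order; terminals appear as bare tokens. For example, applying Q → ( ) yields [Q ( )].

S
Q S
( S ) S
( Q ) S
( { } ) S
( { } ) Q
( { } ) < S >
( { } ) < Q >
( { } ) < { S } >
( { } ) < { Q } >
( { } ) < { { } } >

[S [Q ( [S [Q { }]] )] [S [Q < [S [Q { [S [Q { }]] }]] >]]]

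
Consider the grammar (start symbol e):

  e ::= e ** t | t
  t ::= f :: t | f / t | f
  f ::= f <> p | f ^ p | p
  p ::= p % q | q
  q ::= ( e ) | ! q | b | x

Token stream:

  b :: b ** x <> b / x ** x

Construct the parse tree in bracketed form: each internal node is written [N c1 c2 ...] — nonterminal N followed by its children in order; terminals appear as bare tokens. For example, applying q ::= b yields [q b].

[e [e [e [t [f [p [q b]]] :: [t [f [p [q b]]]]]] ** [t [f [f [p [q x]]] <> [p [q b]]] / [t [f [p [q x]]]]]] ** [t [f [p [q x]]]]]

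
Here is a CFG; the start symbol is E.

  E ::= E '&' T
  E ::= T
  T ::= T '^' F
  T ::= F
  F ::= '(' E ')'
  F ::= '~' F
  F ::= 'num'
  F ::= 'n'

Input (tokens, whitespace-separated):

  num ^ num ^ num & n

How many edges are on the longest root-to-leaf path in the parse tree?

6

[E [E [T [T [T [F num]] ^ [F num]] ^ [F num]]] & [T [F n]]]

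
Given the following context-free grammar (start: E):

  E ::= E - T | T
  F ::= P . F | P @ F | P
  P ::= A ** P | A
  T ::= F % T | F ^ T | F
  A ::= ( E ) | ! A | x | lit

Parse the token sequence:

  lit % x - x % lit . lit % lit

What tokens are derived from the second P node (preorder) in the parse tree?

x

[E [E [T [F [P [A lit]]] % [T [F [P [A x]]]]]] - [T [F [P [A x]]] % [T [F [P [A lit]] . [F [P [A lit]]]] % [T [F [P [A lit]]]]]]]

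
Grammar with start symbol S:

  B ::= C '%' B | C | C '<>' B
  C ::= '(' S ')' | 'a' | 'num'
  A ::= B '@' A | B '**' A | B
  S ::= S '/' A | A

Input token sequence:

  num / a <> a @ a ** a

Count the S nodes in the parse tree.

[S [S [A [B [C num]]]] / [A [B [C a] <> [B [C a]]] @ [A [B [C a]] ** [A [B [C a]]]]]]

2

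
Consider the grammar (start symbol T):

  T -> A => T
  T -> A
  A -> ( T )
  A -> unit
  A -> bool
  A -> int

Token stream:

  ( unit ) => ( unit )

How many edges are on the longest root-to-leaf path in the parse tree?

[T [A ( [T [A unit]] )] => [T [A ( [T [A unit]] )]]]

5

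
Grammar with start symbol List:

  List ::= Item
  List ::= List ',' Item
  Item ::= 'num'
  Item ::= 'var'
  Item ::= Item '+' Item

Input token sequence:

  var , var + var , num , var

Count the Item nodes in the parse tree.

[List [List [List [List [Item var]] , [Item [Item var] + [Item var]]] , [Item num]] , [Item var]]

6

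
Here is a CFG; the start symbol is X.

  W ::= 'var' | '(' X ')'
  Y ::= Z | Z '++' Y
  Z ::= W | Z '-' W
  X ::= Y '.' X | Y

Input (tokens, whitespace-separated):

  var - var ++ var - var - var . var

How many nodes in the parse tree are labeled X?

2

[X [Y [Z [Z [W var]] - [W var]] ++ [Y [Z [Z [Z [W var]] - [W var]] - [W var]]]] . [X [Y [Z [W var]]]]]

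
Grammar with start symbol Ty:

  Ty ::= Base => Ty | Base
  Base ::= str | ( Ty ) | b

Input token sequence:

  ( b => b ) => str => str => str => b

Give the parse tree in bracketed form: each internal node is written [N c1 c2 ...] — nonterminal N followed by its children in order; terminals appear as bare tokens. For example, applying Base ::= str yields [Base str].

Ty
Base => Ty
( Ty ) => Ty
( Base => Ty ) => Ty
( b => Ty ) => Ty
( b => Base ) => Ty
( b => b ) => Ty
( b => b ) => Base => Ty
( b => b ) => str => Ty
( b => b ) => str => Base => Ty
( b => b ) => str => str => Ty
( b => b ) => str => str => Base => Ty
( b => b ) => str => str => str => Ty
( b => b ) => str => str => str => Base
( b => b ) => str => str => str => b

[Ty [Base ( [Ty [Base b] => [Ty [Base b]]] )] => [Ty [Base str] => [Ty [Base str] => [Ty [Base str] => [Ty [Base b]]]]]]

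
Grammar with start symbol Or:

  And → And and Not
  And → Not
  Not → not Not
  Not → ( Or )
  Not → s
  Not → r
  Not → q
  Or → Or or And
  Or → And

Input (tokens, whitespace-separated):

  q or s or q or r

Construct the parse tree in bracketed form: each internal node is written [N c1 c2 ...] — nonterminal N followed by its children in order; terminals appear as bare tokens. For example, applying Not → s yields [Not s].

[Or [Or [Or [Or [And [Not q]]] or [And [Not s]]] or [And [Not q]]] or [And [Not r]]]

Or
Or or And
Or or And or And
Or or And or And or And
And or And or And or And
Not or And or And or And
q or And or And or And
q or Not or And or And
q or s or And or And
q or s or Not or And
q or s or q or And
q or s or q or Not
q or s or q or r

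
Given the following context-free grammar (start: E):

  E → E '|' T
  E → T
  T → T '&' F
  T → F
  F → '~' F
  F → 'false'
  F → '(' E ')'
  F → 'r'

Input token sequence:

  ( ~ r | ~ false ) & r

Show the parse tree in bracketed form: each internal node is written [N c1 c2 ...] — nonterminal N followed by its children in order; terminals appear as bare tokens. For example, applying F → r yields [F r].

[E [T [T [F ( [E [E [T [F ~ [F r]]]] | [T [F ~ [F false]]]] )]] & [F r]]]

E
T
T & F
F & F
( E ) & F
( E | T ) & F
( T | T ) & F
( F | T ) & F
( ~ F | T ) & F
( ~ r | T ) & F
( ~ r | F ) & F
( ~ r | ~ F ) & F
( ~ r | ~ false ) & F
( ~ r | ~ false ) & r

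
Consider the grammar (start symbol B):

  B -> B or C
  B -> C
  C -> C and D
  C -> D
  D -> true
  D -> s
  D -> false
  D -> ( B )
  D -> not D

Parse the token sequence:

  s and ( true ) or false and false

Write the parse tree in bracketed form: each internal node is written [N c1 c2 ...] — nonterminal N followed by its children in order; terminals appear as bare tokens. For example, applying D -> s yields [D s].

[B [B [C [C [D s]] and [D ( [B [C [D true]]] )]]] or [C [C [D false]] and [D false]]]

B
B or C
C or C
C and D or C
D and D or C
s and D or C
s and ( B ) or C
s and ( C ) or C
s and ( D ) or C
s and ( true ) or C
s and ( true ) or C and D
s and ( true ) or D and D
s and ( true ) or false and D
s and ( true ) or false and false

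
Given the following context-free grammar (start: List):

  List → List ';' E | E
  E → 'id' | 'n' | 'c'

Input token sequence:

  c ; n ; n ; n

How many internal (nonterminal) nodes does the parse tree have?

8

[List [List [List [List [E c]] ; [E n]] ; [E n]] ; [E n]]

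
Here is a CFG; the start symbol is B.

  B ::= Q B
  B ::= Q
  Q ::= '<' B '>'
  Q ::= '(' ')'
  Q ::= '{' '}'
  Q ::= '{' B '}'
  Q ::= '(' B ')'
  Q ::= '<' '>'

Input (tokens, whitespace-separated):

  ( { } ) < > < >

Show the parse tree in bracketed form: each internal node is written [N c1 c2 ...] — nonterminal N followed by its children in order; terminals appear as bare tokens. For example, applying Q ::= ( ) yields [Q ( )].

B
Q B
( B ) B
( Q ) B
( { } ) B
( { } ) Q B
( { } ) < > B
( { } ) < > Q
( { } ) < > < >

[B [Q ( [B [Q { }]] )] [B [Q < >] [B [Q < >]]]]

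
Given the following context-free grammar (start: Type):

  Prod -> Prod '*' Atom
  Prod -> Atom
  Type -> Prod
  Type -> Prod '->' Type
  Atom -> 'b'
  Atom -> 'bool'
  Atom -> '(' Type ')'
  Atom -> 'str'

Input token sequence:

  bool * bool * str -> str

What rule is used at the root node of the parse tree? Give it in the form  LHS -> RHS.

Type -> Prod '->' Type

[Type [Prod [Prod [Prod [Atom bool]] * [Atom bool]] * [Atom str]] -> [Type [Prod [Atom str]]]]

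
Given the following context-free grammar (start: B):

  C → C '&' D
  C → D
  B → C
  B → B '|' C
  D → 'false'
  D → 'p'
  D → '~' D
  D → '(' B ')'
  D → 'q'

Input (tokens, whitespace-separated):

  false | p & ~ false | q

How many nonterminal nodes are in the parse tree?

12

[B [B [B [C [D false]]] | [C [C [D p]] & [D ~ [D false]]]] | [C [D q]]]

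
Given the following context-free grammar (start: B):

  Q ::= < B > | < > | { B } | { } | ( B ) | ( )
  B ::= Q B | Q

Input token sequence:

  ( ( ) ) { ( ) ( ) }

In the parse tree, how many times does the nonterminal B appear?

5

[B [Q ( [B [Q ( )]] )] [B [Q { [B [Q ( )] [B [Q ( )]]] }]]]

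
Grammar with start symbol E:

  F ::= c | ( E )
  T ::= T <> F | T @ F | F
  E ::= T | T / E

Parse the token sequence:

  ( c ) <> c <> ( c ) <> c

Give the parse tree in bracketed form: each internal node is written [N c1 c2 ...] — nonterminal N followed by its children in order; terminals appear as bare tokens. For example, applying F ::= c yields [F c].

[E [T [T [T [T [F ( [E [T [F c]]] )]] <> [F c]] <> [F ( [E [T [F c]]] )]] <> [F c]]]

E
T
T <> F
T <> F <> F
T <> F <> F <> F
F <> F <> F <> F
( E ) <> F <> F <> F
( T ) <> F <> F <> F
( F ) <> F <> F <> F
( c ) <> F <> F <> F
( c ) <> c <> F <> F
( c ) <> c <> ( E ) <> F
( c ) <> c <> ( T ) <> F
( c ) <> c <> ( F ) <> F
( c ) <> c <> ( c ) <> F
( c ) <> c <> ( c ) <> c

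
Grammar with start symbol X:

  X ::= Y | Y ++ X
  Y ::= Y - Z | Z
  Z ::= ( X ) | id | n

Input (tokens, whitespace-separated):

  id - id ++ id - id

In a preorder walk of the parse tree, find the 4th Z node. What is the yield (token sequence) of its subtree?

id

[X [Y [Y [Z id]] - [Z id]] ++ [X [Y [Y [Z id]] - [Z id]]]]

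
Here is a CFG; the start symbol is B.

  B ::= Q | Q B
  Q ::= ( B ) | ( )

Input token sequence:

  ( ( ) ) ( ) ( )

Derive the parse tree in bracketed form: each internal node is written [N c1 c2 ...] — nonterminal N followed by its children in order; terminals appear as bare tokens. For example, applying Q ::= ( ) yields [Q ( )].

B
Q B
( B ) B
( Q ) B
( ( ) ) B
( ( ) ) Q B
( ( ) ) ( ) B
( ( ) ) ( ) Q
( ( ) ) ( ) ( )

[B [Q ( [B [Q ( )]] )] [B [Q ( )] [B [Q ( )]]]]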